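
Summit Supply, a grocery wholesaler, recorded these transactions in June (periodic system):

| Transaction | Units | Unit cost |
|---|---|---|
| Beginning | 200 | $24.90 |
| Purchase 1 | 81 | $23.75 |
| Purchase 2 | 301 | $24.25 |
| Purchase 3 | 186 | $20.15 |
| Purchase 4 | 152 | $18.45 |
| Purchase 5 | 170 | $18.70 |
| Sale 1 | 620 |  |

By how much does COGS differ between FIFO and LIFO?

$2,521.40

FIFO COGS: 200 @ $24.90 + 81 @ $23.75 + 301 @ $24.25 + 38 @ $20.15 = $14,968.70
LIFO COGS: 170 @ $18.70 + 152 @ $18.45 + 186 @ $20.15 + 112 @ $24.25 = $12,447.30
Difference = |$14,968.70 − $12,447.30| = $2,521.40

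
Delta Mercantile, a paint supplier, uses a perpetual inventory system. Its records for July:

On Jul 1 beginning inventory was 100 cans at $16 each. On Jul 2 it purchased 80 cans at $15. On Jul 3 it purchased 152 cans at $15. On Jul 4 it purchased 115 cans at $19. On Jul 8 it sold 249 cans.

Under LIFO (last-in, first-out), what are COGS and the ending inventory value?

Jul 8, 249 sold [LIFO — newest first]: 115 @ $19 + 134 @ $15 = $4,195
Ending inventory: 100 @ $16 + 80 @ $15 + 18 @ $15 = $3,070

COGS = $4,195; ending inventory = $3,070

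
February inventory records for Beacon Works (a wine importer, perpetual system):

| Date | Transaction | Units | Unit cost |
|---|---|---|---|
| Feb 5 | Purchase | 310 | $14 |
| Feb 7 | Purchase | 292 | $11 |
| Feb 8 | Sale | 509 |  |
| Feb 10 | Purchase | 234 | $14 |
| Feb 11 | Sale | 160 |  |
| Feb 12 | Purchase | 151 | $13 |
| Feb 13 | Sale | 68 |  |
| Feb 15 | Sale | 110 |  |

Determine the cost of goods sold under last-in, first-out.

Feb 8, 509 sold [LIFO — newest first]: 292 @ $11 + 217 @ $14 = $6,250
Feb 11, 160 sold [LIFO — newest first]: 160 @ $14 = $2,240
Feb 13, 68 sold [LIFO — newest first]: 68 @ $13 = $884
Feb 15, 110 sold [LIFO — newest first]: 83 @ $13 + 27 @ $14 = $1,457
Total COGS = $6,250 + $2,240 + $884 + $1,457 = $10,831
Ending inventory: 93 @ $14 + 47 @ $14 = $1,960

COGS = $10,831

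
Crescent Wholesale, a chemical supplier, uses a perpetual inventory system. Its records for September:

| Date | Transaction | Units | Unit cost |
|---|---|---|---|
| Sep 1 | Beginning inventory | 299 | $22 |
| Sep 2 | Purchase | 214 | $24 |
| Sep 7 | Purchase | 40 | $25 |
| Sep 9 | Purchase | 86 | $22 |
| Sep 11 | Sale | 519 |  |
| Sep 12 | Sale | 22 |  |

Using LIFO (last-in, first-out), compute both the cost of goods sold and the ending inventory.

COGS = $12,450; ending inventory = $2,156

Sep 11, 519 sold [LIFO — newest first]: 86 @ $22 + 40 @ $25 + 214 @ $24 + 179 @ $22 = $11,966
Sep 12, 22 sold [LIFO — newest first]: 22 @ $22 = $484
Total COGS = $11,966 + $484 = $12,450
Ending inventory: 98 @ $22 = $2,156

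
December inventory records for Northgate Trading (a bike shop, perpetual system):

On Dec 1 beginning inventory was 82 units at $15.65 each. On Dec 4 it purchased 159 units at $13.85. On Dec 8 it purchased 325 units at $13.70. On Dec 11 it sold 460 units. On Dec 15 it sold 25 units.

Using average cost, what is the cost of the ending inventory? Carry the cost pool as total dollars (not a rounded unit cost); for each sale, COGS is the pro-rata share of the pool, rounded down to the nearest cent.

Ending inventory = $1,136.01

After Dec 1: 82 on hand, pool $1,283.30 (≈ $15.6500 each)
After Dec 4: 241 on hand, pool $3,485.45 (≈ $14.4624 each)
After Dec 8: 566 on hand, pool $7,937.95 (≈ $14.0246 each)
Dec 11, sell 460: 460/566 × $7,937.95 → $6,451.33
Dec 15, sell 25: 25/106 × $1,486.62 → $350.61
Total COGS = $6,451.33 + $350.61 = $6,801.94
Ending inventory (cost pool remaining) = $1,136.01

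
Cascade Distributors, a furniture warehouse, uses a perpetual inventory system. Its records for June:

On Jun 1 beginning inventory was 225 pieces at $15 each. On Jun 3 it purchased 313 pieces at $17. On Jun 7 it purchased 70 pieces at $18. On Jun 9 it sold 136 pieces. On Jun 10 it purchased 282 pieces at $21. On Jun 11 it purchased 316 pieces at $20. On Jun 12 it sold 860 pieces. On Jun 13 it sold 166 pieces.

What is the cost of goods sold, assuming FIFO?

Jun 9, 136 sold [FIFO — oldest first]: 136 @ $15 = $2,040
Jun 12, 860 sold [FIFO — oldest first]: 89 @ $15 + 313 @ $17 + 70 @ $18 + 282 @ $21 + 106 @ $20 = $15,958
Jun 13, 166 sold [FIFO — oldest first]: 166 @ $20 = $3,320
Total COGS = $2,040 + $15,958 + $3,320 = $21,318
Ending inventory: 44 @ $20 = $880
Check: goods available $22,198 = COGS $21,318 + ending $880

COGS = $21,318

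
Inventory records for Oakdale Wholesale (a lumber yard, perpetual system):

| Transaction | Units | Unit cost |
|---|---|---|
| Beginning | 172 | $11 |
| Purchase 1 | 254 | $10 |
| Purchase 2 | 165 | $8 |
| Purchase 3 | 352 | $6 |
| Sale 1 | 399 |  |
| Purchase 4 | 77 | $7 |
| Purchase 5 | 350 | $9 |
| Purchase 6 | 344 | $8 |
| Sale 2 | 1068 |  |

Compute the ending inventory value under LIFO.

Sale 1 (399) [LIFO — newest first]: 352 @ $6 + 47 @ $8 = $2,488
Sale 2 (1068) [LIFO — newest first]: 344 @ $8 + 350 @ $9 + 77 @ $7 + 118 @ $8 + 179 @ $10 = $9,175
Total COGS = $2,488 + $9,175 = $11,663
Ending inventory: 172 @ $11 + 75 @ $10 = $2,642
Check: goods available $14,305 = COGS $11,663 + ending $2,642

Ending inventory = $2,642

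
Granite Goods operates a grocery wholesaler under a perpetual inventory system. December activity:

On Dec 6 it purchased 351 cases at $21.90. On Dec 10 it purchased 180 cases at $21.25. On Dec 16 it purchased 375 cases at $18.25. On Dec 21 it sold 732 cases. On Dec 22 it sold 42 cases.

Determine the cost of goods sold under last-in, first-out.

Dec 21, 732 sold [LIFO — newest first]: 375 @ $18.25 + 180 @ $21.25 + 177 @ $21.90 = $14,545.05
Dec 22, 42 sold [LIFO — newest first]: 42 @ $21.90 = $919.80
Total COGS = $14,545.05 + $919.80 = $15,464.85
Ending inventory: 132 @ $21.90 = $2,890.80

COGS = $15,464.85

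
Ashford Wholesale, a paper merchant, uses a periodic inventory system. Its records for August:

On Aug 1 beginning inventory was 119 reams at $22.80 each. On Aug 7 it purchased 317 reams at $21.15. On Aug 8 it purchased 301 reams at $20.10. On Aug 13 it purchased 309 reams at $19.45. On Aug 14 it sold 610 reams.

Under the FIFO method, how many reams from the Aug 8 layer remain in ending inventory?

127

Aug 14, 610 sold [FIFO — oldest first]: 119 @ $22.80 + 317 @ $21.15 + 174 @ $20.10 = $12,915.15
Ending inventory: 127 @ $20.10 + 309 @ $19.45 = $8,562.75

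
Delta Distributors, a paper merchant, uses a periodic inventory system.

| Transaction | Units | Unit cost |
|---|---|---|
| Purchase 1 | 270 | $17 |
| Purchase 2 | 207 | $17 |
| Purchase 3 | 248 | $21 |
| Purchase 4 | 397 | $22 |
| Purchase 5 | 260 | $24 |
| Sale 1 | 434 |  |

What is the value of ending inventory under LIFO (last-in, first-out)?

Sale 1 (434) [LIFO — newest first]: 260 @ $24 + 174 @ $22 = $10,068
Ending inventory: 270 @ $17 + 207 @ $17 + 248 @ $21 + 223 @ $22 = $18,223

Ending inventory = $18,223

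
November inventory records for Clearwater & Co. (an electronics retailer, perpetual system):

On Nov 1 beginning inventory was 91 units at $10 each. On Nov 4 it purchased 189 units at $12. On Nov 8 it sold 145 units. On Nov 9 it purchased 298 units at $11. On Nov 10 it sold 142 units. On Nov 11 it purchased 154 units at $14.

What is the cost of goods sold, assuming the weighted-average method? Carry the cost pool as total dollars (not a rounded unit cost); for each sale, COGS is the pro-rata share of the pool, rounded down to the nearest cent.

After Nov 1: 91 on hand, pool $910.00 (≈ $10.0000 each)
After Nov 4: 280 on hand, pool $3,178.00 (≈ $11.3500 each)
Nov 8, sell 145: 145/280 × $3,178.00 → $1,645.75
After Nov 9: 433 on hand, pool $4,810.25 (≈ $11.1091 each)
Nov 10, sell 142: 142/433 × $4,810.25 → $1,577.49
After Nov 11: 445 on hand, pool $5,388.76 (≈ $12.1096 each)
Total COGS = $1,645.75 + $1,577.49 = $3,223.24
Ending inventory (cost pool remaining) = $5,388.76

COGS = $3,223.24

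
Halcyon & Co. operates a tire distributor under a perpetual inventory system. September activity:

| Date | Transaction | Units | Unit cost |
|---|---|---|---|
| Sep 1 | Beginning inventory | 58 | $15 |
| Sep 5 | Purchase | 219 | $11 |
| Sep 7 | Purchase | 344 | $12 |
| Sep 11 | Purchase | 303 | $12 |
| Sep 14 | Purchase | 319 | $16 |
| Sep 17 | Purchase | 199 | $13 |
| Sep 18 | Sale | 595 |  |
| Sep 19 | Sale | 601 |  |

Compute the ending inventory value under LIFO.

Ending inventory = $2,938

Sep 18, 595 sold [LIFO — newest first]: 199 @ $13 + 319 @ $16 + 77 @ $12 = $8,615
Sep 19, 601 sold [LIFO — newest first]: 226 @ $12 + 344 @ $12 + 31 @ $11 = $7,181
Total COGS = $8,615 + $7,181 = $15,796
Ending inventory: 58 @ $15 + 188 @ $11 = $2,938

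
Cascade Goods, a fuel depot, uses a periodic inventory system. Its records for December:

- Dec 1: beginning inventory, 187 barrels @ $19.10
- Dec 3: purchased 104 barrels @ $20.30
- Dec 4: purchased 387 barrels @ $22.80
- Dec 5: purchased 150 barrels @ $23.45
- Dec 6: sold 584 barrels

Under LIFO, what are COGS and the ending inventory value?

COGS = $13,295.20; ending inventory = $4,728.80

Dec 6, 584 sold [LIFO — newest first]: 150 @ $23.45 + 387 @ $22.80 + 47 @ $20.30 = $13,295.20
Ending inventory: 187 @ $19.10 + 57 @ $20.30 = $4,728.80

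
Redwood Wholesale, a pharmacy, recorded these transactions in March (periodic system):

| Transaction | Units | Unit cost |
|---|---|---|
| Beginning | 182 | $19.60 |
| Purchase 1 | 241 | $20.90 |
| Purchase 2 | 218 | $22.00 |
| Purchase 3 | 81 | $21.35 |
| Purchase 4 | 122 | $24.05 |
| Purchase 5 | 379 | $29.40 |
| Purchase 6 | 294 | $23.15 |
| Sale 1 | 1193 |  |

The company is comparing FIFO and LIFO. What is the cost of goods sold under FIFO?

FIFO COGS: 182 @ $19.60 + 241 @ $20.90 + 218 @ $22.00 + 81 @ $21.35 + 122 @ $24.05 + 349 @ $29.40 = $28,324.15
LIFO COGS: 294 @ $23.15 + 379 @ $29.40 + 122 @ $24.05 + 81 @ $21.35 + 218 @ $22.00 + 99 @ $20.90 = $29,477.25

COGS = $28,324.15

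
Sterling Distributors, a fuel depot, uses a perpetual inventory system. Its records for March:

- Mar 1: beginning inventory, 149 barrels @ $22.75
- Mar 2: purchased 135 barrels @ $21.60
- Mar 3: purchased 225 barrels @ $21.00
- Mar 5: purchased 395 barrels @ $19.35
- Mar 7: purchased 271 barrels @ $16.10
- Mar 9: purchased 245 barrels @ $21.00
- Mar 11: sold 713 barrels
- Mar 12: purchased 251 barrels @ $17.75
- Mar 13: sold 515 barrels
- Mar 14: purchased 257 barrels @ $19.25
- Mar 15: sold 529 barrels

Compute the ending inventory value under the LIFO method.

Mar 11, 713 sold [LIFO — newest first]: 245 @ $21.00 + 271 @ $16.10 + 197 @ $19.35 = $13,320.05
Mar 13, 515 sold [LIFO — newest first]: 251 @ $17.75 + 198 @ $19.35 + 66 @ $21.00 = $9,672.55
Mar 15, 529 sold [LIFO — newest first]: 257 @ $19.25 + 159 @ $21.00 + 113 @ $21.60 = $10,727.05
Total COGS = $13,320.05 + $9,672.55 + $10,727.05 = $33,719.65
Ending inventory: 149 @ $22.75 + 22 @ $21.60 = $3,864.95

Ending inventory = $3,864.95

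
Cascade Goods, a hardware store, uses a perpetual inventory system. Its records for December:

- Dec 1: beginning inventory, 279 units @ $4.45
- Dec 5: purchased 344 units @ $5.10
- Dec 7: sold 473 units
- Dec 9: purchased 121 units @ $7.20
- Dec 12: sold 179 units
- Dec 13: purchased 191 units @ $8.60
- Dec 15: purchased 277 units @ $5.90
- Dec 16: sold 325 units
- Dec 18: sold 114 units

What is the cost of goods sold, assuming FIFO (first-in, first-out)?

COGS = $6,430.15

Dec 7, 473 sold [FIFO — oldest first]: 279 @ $4.45 + 194 @ $5.10 = $2,230.95
Dec 12, 179 sold [FIFO — oldest first]: 150 @ $5.10 + 29 @ $7.20 = $973.80
Dec 16, 325 sold [FIFO — oldest first]: 92 @ $7.20 + 191 @ $8.60 + 42 @ $5.90 = $2,552.80
Dec 18, 114 sold [FIFO — oldest first]: 114 @ $5.90 = $672.60
Total COGS = $2,230.95 + $973.80 + $2,552.80 + $672.60 = $6,430.15
Ending inventory: 121 @ $5.90 = $713.90
Check: goods available $7,144.05 = COGS $6,430.15 + ending $713.90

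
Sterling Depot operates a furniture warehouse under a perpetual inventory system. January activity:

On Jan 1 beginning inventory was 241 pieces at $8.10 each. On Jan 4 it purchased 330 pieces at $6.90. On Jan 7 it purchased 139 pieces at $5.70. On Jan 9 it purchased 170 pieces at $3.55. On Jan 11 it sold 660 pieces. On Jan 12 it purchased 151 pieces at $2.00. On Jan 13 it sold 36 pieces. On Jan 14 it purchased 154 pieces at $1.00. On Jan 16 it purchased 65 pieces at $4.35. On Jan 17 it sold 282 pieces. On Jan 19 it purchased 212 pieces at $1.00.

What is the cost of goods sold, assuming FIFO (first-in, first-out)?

COGS = $5,820.90

Jan 11, 660 sold [FIFO — oldest first]: 241 @ $8.10 + 330 @ $6.90 + 89 @ $5.70 = $4,736.40
Jan 13, 36 sold [FIFO — oldest first]: 36 @ $5.70 = $205.20
Jan 17, 282 sold [FIFO — oldest first]: 14 @ $5.70 + 170 @ $3.55 + 98 @ $2.00 = $879.30
Total COGS = $4,736.40 + $205.20 + $879.30 = $5,820.90
Ending inventory: 53 @ $2.00 + 154 @ $1.00 + 65 @ $4.35 + 212 @ $1.00 = $754.75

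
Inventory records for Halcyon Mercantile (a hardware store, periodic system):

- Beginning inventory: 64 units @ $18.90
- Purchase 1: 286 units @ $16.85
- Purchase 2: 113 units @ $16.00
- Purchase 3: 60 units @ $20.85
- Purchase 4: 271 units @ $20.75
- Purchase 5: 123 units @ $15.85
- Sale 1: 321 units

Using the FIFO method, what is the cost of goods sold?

Sale 1 (321) [FIFO — oldest first]: 64 @ $18.90 + 257 @ $16.85 = $5,540.05
Ending inventory: 29 @ $16.85 + 113 @ $16.00 + 60 @ $20.85 + 271 @ $20.75 + 123 @ $15.85 = $11,120.45

COGS = $5,540.05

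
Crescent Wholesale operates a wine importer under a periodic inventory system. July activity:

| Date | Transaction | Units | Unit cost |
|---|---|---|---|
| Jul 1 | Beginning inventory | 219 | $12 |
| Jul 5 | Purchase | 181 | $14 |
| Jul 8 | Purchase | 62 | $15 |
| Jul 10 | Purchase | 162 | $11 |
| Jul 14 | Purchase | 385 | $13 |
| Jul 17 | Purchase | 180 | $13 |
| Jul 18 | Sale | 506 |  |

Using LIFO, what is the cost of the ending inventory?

Jul 18, 506 sold [LIFO — newest first]: 180 @ $13 + 326 @ $13 = $6,578
Ending inventory: 219 @ $12 + 181 @ $14 + 62 @ $15 + 162 @ $11 + 59 @ $13 = $8,641
Check: goods available $15,219 = COGS $6,578 + ending $8,641

Ending inventory = $8,641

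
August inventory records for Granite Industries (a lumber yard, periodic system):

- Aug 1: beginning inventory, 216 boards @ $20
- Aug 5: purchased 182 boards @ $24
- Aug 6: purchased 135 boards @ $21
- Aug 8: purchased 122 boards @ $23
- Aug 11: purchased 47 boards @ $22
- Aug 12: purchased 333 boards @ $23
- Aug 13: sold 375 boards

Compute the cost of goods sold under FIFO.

Aug 13, 375 sold [FIFO — oldest first]: 216 @ $20 + 159 @ $24 = $8,136
Ending inventory: 23 @ $24 + 135 @ $21 + 122 @ $23 + 47 @ $22 + 333 @ $23 = $14,886
Check: goods available $23,022 = COGS $8,136 + ending $14,886

COGS = $8,136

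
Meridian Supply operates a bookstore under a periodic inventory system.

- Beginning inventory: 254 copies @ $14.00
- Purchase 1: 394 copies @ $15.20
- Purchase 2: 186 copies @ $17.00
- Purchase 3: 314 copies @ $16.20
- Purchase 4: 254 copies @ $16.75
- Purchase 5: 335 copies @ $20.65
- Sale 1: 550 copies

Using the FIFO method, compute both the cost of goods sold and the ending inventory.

COGS = $8,055.20; ending inventory = $20,910.65

Sale 1 (550) [FIFO — oldest first]: 254 @ $14.00 + 296 @ $15.20 = $8,055.20
Ending inventory: 98 @ $15.20 + 186 @ $17.00 + 314 @ $16.20 + 254 @ $16.75 + 335 @ $20.65 = $20,910.65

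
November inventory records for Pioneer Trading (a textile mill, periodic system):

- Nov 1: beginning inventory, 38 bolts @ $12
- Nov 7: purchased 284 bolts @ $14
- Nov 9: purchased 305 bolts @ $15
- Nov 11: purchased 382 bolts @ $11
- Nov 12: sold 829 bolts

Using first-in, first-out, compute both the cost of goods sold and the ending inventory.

Nov 12, 829 sold [FIFO — oldest first]: 38 @ $12 + 284 @ $14 + 305 @ $15 + 202 @ $11 = $11,229
Ending inventory: 180 @ $11 = $1,980

COGS = $11,229; ending inventory = $1,980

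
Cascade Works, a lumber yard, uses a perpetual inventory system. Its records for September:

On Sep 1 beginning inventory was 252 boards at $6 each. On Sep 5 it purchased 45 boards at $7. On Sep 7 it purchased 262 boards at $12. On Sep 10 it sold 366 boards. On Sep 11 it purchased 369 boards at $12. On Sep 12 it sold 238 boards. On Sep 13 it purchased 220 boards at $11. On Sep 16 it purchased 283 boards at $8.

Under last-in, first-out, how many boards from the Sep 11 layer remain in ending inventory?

131

Sep 10, 366 sold [LIFO — newest first]: 262 @ $12 + 45 @ $7 + 59 @ $6 = $3,813
Sep 12, 238 sold [LIFO — newest first]: 238 @ $12 = $2,856
Total COGS = $3,813 + $2,856 = $6,669
Ending inventory: 193 @ $6 + 131 @ $12 + 220 @ $11 + 283 @ $8 = $7,414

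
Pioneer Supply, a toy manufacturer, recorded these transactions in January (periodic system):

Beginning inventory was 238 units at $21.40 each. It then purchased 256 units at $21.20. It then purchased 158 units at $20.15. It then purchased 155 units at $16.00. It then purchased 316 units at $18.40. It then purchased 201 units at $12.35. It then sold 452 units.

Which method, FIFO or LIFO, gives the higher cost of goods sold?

FIFO

FIFO COGS: 238 @ $21.40 + 214 @ $21.20 = $9,630.00
LIFO COGS: 201 @ $12.35 + 251 @ $18.40 = $7,100.75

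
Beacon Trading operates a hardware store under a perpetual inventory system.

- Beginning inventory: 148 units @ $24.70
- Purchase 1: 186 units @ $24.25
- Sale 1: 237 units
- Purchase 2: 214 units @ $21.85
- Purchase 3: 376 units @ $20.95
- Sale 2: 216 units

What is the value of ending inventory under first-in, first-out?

Sale 1 (237) [FIFO — oldest first]: 148 @ $24.70 + 89 @ $24.25 = $5,813.85
Sale 2 (216) [FIFO — oldest first]: 97 @ $24.25 + 119 @ $21.85 = $4,952.40
Total COGS = $5,813.85 + $4,952.40 = $10,766.25
Ending inventory: 95 @ $21.85 + 376 @ $20.95 = $9,952.95
Check: goods available $20,719.20 = COGS $10,766.25 + ending $9,952.95

Ending inventory = $9,952.95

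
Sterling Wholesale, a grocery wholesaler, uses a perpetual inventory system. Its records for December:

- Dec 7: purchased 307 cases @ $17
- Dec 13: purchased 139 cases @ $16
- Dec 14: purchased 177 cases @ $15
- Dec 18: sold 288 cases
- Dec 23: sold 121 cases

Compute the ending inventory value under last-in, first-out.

Ending inventory = $3,638

Dec 18, 288 sold [LIFO — newest first]: 177 @ $15 + 111 @ $16 = $4,431
Dec 23, 121 sold [LIFO — newest first]: 28 @ $16 + 93 @ $17 = $2,029
Total COGS = $4,431 + $2,029 = $6,460
Ending inventory: 214 @ $17 = $3,638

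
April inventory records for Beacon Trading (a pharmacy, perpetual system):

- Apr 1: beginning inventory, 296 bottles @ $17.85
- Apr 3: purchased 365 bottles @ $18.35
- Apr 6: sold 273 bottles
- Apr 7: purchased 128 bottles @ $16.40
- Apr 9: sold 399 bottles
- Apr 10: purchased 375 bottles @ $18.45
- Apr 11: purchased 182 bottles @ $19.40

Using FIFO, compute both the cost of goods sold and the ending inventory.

Apr 6, 273 sold [FIFO — oldest first]: 273 @ $17.85 = $4,873.05
Apr 9, 399 sold [FIFO — oldest first]: 23 @ $17.85 + 365 @ $18.35 + 11 @ $16.40 = $7,288.70
Total COGS = $4,873.05 + $7,288.70 = $12,161.75
Ending inventory: 117 @ $16.40 + 375 @ $18.45 + 182 @ $19.40 = $12,368.35
Check: goods available $24,530.10 = COGS $12,161.75 + ending $12,368.35

COGS = $12,161.75; ending inventory = $12,368.35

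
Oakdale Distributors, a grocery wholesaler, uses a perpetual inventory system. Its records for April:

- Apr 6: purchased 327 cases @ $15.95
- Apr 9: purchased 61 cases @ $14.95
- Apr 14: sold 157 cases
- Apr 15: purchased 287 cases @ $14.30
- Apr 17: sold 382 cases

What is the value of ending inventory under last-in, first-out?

Apr 14, 157 sold [LIFO — newest first]: 61 @ $14.95 + 96 @ $15.95 = $2,443.15
Apr 17, 382 sold [LIFO — newest first]: 287 @ $14.30 + 95 @ $15.95 = $5,619.35
Total COGS = $2,443.15 + $5,619.35 = $8,062.50
Ending inventory: 136 @ $15.95 = $2,169.20

Ending inventory = $2,169.20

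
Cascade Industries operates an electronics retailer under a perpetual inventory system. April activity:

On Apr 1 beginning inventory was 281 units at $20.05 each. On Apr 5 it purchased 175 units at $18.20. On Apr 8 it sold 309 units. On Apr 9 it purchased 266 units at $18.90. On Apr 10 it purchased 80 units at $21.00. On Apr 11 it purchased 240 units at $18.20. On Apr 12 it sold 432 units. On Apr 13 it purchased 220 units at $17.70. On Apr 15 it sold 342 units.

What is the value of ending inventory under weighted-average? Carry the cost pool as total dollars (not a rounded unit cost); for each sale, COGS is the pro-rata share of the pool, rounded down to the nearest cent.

After Apr 1: 281 on hand, pool $5,634.05 (≈ $20.0500 each)
After Apr 5: 456 on hand, pool $8,819.05 (≈ $19.3400 each)
Apr 8, sell 309: 309/456 × $8,819.05 → $5,976.06
After Apr 9: 413 on hand, pool $7,870.39 (≈ $19.0566 each)
After Apr 10: 493 on hand, pool $9,550.39 (≈ $19.3720 each)
After Apr 11: 733 on hand, pool $13,918.39 (≈ $18.9883 each)
Apr 12, sell 432: 432/733 × $13,918.39 → $8,202.92
After Apr 13: 521 on hand, pool $9,609.47 (≈ $18.4443 each)
Apr 15, sell 342: 342/521 × $9,609.47 → $6,307.94
Total COGS = $5,976.06 + $8,202.92 + $6,307.94 = $20,486.92
Ending inventory (cost pool remaining) = $3,301.53
Check: goods available $23,788.45 = COGS $20,486.92 + ending $3,301.53

Ending inventory = $3,301.53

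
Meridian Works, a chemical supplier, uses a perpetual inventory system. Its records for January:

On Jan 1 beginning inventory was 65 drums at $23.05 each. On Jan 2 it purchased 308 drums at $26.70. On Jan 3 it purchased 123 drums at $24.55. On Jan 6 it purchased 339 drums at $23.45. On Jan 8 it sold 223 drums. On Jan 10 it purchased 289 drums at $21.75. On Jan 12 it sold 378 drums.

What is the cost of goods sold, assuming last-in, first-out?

COGS = $13,602.15

Jan 8, 223 sold [LIFO — newest first]: 223 @ $23.45 = $5,229.35
Jan 12, 378 sold [LIFO — newest first]: 289 @ $21.75 + 89 @ $23.45 = $8,372.80
Total COGS = $5,229.35 + $8,372.80 = $13,602.15
Ending inventory: 65 @ $23.05 + 308 @ $26.70 + 123 @ $24.55 + 27 @ $23.45 = $13,374.65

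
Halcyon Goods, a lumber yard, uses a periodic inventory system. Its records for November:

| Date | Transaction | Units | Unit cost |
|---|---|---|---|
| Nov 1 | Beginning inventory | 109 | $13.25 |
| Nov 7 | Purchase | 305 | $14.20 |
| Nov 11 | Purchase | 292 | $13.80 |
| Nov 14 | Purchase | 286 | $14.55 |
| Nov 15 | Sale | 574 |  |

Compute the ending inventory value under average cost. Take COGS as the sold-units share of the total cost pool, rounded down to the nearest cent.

Nov 15, sell 574: 574/992 × $13,966.15 → $8,081.21
Ending inventory (cost pool remaining) = $5,884.94

Ending inventory = $5,884.94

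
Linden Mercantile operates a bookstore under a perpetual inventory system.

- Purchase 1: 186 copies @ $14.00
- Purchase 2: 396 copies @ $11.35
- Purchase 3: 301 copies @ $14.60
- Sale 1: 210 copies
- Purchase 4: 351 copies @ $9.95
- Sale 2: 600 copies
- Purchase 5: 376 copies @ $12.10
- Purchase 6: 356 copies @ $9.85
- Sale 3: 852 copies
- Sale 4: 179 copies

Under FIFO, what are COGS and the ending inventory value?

COGS = $21,810.60; ending inventory = $1,231.25

Sale 1 (210) [FIFO — oldest first]: 186 @ $14.00 + 24 @ $11.35 = $2,876.40
Sale 2 (600) [FIFO — oldest first]: 372 @ $11.35 + 228 @ $14.60 = $7,551.00
Sale 3 (852) [FIFO — oldest first]: 73 @ $14.60 + 351 @ $9.95 + 376 @ $12.10 + 52 @ $9.85 = $9,620.05
Sale 4 (179) [FIFO — oldest first]: 179 @ $9.85 = $1,763.15
Total COGS = $2,876.40 + $7,551.00 + $9,620.05 + $1,763.15 = $21,810.60
Ending inventory: 125 @ $9.85 = $1,231.25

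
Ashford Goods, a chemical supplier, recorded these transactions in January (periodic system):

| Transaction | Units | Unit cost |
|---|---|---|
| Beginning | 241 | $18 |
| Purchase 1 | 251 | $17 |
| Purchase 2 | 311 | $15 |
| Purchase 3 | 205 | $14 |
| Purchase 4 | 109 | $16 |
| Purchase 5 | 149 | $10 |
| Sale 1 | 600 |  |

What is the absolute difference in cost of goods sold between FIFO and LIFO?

FIFO COGS: 241 @ $18 + 251 @ $17 + 108 @ $15 = $10,225
LIFO COGS: 149 @ $10 + 109 @ $16 + 205 @ $14 + 137 @ $15 = $8,159
Difference = |$10,225 − $8,159| = $2,066

$2,066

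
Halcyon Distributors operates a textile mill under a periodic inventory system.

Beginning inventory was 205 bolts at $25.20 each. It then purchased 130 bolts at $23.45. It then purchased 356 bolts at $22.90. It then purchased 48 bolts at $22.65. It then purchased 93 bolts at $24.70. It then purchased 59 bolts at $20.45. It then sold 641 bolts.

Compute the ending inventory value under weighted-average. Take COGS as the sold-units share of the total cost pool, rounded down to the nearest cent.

Sale 1, sell 641: 641/891 × $20,957.75 → $15,077.34
Ending inventory (cost pool remaining) = $5,880.41

Ending inventory = $5,880.41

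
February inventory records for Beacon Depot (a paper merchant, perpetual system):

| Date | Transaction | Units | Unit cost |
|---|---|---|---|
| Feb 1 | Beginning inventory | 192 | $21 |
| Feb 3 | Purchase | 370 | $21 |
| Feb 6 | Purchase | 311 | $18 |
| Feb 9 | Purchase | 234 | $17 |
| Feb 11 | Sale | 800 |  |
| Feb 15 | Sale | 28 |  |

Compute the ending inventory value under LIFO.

Ending inventory = $5,859

Feb 11, 800 sold [LIFO — newest first]: 234 @ $17 + 311 @ $18 + 255 @ $21 = $14,931
Feb 15, 28 sold [LIFO — newest first]: 28 @ $21 = $588
Total COGS = $14,931 + $588 = $15,519
Ending inventory: 192 @ $21 + 87 @ $21 = $5,859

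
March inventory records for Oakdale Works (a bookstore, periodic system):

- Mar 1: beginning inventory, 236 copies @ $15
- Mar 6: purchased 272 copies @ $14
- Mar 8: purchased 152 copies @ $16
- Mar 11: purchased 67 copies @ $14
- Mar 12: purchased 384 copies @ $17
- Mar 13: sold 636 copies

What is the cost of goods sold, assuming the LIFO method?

COGS = $10,360

Mar 13, 636 sold [LIFO — newest first]: 384 @ $17 + 67 @ $14 + 152 @ $16 + 33 @ $14 = $10,360
Ending inventory: 236 @ $15 + 239 @ $14 = $6,886
Check: goods available $17,246 = COGS $10,360 + ending $6,886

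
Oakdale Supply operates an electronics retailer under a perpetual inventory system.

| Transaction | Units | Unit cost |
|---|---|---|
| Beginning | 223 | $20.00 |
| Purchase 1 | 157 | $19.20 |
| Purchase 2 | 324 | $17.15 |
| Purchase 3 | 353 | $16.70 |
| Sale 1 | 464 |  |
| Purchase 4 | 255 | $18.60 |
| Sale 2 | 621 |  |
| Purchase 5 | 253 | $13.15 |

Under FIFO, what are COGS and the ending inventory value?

COGS = $19,446.90; ending inventory = $7,549.15

Sale 1 (464) [FIFO — oldest first]: 223 @ $20.00 + 157 @ $19.20 + 84 @ $17.15 = $8,915.00
Sale 2 (621) [FIFO — oldest first]: 240 @ $17.15 + 353 @ $16.70 + 28 @ $18.60 = $10,531.90
Total COGS = $8,915.00 + $10,531.90 = $19,446.90
Ending inventory: 227 @ $18.60 + 253 @ $13.15 = $7,549.15
Check: goods available $26,996.05 = COGS $19,446.90 + ending $7,549.15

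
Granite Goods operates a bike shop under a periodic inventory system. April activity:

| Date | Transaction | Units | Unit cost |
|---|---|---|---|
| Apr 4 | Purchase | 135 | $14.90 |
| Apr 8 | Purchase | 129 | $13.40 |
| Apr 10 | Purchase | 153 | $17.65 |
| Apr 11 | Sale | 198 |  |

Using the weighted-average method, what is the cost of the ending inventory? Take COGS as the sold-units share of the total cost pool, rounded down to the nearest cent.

Apr 11, sell 198: 198/417 × $6,440.55 → $3,058.10
Ending inventory (cost pool remaining) = $3,382.45
Check: goods available $6,440.55 = COGS $3,058.10 + ending $3,382.45

Ending inventory = $3,382.45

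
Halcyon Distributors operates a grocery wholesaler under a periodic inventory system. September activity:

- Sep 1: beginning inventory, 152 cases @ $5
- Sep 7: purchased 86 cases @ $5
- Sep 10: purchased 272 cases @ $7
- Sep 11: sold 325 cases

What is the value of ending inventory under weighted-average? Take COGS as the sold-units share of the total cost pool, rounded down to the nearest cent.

Ending inventory = $1,122.34

Sep 11, sell 325: 325/510 × $3,094.00 → $1,971.66
Ending inventory (cost pool remaining) = $1,122.34
Check: goods available $3,094.00 = COGS $1,971.66 + ending $1,122.34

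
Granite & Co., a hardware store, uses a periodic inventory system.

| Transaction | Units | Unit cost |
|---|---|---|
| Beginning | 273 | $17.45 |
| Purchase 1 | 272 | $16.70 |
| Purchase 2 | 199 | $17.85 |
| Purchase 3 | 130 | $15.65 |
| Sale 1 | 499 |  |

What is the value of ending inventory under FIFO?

Sale 1 (499) [FIFO — oldest first]: 273 @ $17.45 + 226 @ $16.70 = $8,538.05
Ending inventory: 46 @ $16.70 + 199 @ $17.85 + 130 @ $15.65 = $6,354.85
Check: goods available $14,892.90 = COGS $8,538.05 + ending $6,354.85

Ending inventory = $6,354.85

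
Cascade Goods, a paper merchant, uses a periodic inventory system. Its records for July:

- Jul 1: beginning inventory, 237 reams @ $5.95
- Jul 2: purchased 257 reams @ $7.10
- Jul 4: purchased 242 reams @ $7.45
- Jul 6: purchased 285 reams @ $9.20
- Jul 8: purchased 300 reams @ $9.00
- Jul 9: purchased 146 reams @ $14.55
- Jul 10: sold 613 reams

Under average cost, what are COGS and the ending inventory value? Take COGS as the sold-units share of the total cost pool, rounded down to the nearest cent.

COGS = $5,216.57; ending inventory = $7,267.48

Jul 10, sell 613: 613/1467 × $12,484.05 → $5,216.57
Ending inventory (cost pool remaining) = $7,267.48
Check: goods available $12,484.05 = COGS $5,216.57 + ending $7,267.48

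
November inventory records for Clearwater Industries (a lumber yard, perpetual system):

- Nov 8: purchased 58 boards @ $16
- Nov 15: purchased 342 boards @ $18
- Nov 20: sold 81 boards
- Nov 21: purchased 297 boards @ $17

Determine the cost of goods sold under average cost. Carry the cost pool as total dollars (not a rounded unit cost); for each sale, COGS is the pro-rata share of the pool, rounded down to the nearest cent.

After Nov 8: 58 on hand, pool $928.00 (≈ $16.0000 each)
After Nov 15: 400 on hand, pool $7,084.00 (≈ $17.7100 each)
Nov 20, sell 81: 81/400 × $7,084.00 → $1,434.51
After Nov 21: 616 on hand, pool $10,698.49 (≈ $17.3677 each)
Ending inventory (cost pool remaining) = $10,698.49
Check: goods available $12,133.00 = COGS $1,434.51 + ending $10,698.49

COGS = $1,434.51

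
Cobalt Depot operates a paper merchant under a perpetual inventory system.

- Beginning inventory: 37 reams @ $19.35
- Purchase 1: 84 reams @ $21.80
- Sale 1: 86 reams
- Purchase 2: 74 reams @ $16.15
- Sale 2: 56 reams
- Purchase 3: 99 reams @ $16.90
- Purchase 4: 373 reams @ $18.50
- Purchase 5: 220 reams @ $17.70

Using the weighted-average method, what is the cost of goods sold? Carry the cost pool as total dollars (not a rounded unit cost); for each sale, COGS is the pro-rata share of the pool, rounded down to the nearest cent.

COGS = $2,802.89

After Beginning: 37 on hand, pool $715.95 (≈ $19.3500 each)
After Purchase 1: 121 on hand, pool $2,547.15 (≈ $21.0508 each)
Sale 1, sell 86: 86/121 × $2,547.15 → $1,810.37
After Purchase 2: 109 on hand, pool $1,931.88 (≈ $17.7237 each)
Sale 2, sell 56: 56/109 × $1,931.88 → $992.52
After Purchase 3: 152 on hand, pool $2,612.46 (≈ $17.1872 each)
After Purchase 4: 525 on hand, pool $9,512.96 (≈ $18.1199 each)
After Purchase 5: 745 on hand, pool $13,406.96 (≈ $17.9959 each)
Total COGS = $1,810.37 + $992.52 = $2,802.89
Ending inventory (cost pool remaining) = $13,406.96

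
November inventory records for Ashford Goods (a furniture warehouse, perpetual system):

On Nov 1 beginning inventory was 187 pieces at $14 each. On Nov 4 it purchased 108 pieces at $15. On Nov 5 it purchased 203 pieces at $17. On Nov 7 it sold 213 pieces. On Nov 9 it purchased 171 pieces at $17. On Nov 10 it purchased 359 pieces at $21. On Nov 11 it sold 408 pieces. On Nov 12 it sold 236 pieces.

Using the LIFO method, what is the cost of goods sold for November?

COGS = $15,741

Nov 7, 213 sold [LIFO — newest first]: 203 @ $17 + 10 @ $15 = $3,601
Nov 11, 408 sold [LIFO — newest first]: 359 @ $21 + 49 @ $17 = $8,372
Nov 12, 236 sold [LIFO — newest first]: 122 @ $17 + 98 @ $15 + 16 @ $14 = $3,768
Total COGS = $3,601 + $8,372 + $3,768 = $15,741
Ending inventory: 171 @ $14 = $2,394
Check: goods available $18,135 = COGS $15,741 + ending $2,394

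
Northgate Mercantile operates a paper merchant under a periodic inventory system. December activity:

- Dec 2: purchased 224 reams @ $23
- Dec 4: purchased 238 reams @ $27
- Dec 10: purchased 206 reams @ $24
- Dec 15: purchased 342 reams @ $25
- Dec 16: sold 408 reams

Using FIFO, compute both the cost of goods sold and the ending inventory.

Dec 16, 408 sold [FIFO — oldest first]: 224 @ $23 + 184 @ $27 = $10,120
Ending inventory: 54 @ $27 + 206 @ $24 + 342 @ $25 = $14,952

COGS = $10,120; ending inventory = $14,952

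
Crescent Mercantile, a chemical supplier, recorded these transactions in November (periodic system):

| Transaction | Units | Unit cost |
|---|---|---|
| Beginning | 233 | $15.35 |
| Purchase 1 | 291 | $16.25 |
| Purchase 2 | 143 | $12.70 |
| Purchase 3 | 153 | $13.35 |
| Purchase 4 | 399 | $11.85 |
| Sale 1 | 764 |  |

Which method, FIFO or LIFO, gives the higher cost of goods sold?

FIFO

FIFO COGS: 233 @ $15.35 + 291 @ $16.25 + 143 @ $12.70 + 97 @ $13.35 = $11,416.35
LIFO COGS: 399 @ $11.85 + 153 @ $13.35 + 143 @ $12.70 + 69 @ $16.25 = $9,708.05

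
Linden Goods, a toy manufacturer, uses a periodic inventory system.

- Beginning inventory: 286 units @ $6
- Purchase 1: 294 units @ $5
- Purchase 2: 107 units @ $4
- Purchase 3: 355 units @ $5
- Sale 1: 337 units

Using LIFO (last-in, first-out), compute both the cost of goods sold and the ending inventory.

COGS = $1,685; ending inventory = $3,704

Sale 1 (337) [LIFO — newest first]: 337 @ $5 = $1,685
Ending inventory: 286 @ $6 + 294 @ $5 + 107 @ $4 + 18 @ $5 = $3,704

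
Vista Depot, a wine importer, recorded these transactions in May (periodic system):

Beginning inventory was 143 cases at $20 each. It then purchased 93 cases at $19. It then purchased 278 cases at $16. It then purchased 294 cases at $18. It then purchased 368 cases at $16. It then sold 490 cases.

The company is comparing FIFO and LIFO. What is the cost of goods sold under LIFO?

FIFO COGS: 143 @ $20 + 93 @ $19 + 254 @ $16 = $8,691
LIFO COGS: 368 @ $16 + 122 @ $18 = $8,084

COGS = $8,084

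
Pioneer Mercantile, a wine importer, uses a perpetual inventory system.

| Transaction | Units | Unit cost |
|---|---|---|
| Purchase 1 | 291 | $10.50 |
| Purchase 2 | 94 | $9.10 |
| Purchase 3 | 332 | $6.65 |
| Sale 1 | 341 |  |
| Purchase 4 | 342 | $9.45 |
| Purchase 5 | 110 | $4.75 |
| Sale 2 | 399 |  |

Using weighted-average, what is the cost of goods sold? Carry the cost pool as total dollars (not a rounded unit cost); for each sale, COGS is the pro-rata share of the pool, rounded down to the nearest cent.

COGS = $6,265.40

After Purchase 1: 291 on hand, pool $3,055.50 (≈ $10.5000 each)
After Purchase 2: 385 on hand, pool $3,910.90 (≈ $10.1582 each)
After Purchase 3: 717 on hand, pool $6,118.70 (≈ $8.5338 each)
Sale 1, sell 341: 341/717 × $6,118.70 → $2,910.00
After Purchase 4: 718 on hand, pool $6,440.60 (≈ $8.9702 each)
After Purchase 5: 828 on hand, pool $6,963.10 (≈ $8.4095 each)
Sale 2, sell 399: 399/828 × $6,963.10 → $3,355.40
Total COGS = $2,910.00 + $3,355.40 = $6,265.40
Ending inventory (cost pool remaining) = $3,607.70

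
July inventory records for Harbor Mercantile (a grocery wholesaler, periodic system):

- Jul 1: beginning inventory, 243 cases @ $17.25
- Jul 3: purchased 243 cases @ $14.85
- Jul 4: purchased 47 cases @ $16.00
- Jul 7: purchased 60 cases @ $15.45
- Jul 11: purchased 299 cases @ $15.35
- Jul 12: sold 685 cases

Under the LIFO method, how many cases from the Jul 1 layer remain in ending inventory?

Jul 12, 685 sold [LIFO — newest first]: 299 @ $15.35 + 60 @ $15.45 + 47 @ $16.00 + 243 @ $14.85 + 36 @ $17.25 = $10,498.20
Ending inventory: 207 @ $17.25 = $3,570.75

207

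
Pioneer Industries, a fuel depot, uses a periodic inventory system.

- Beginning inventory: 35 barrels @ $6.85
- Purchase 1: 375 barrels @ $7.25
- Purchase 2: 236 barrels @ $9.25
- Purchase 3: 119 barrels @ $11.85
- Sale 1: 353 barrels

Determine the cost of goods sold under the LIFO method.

COGS = $3,574.65

Sale 1 (353) [LIFO — newest first]: 119 @ $11.85 + 234 @ $9.25 = $3,574.65
Ending inventory: 35 @ $6.85 + 375 @ $7.25 + 2 @ $9.25 = $2,977.00
Check: goods available $6,551.65 = COGS $3,574.65 + ending $2,977.00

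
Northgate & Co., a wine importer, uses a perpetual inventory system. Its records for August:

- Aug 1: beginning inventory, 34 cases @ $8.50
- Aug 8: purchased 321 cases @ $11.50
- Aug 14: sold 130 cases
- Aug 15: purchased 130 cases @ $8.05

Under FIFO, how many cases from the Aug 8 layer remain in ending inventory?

225

Aug 14, 130 sold [FIFO — oldest first]: 34 @ $8.50 + 96 @ $11.50 = $1,393.00
Ending inventory: 225 @ $11.50 + 130 @ $8.05 = $3,634.00
Check: goods available $5,027.00 = COGS $1,393.00 + ending $3,634.00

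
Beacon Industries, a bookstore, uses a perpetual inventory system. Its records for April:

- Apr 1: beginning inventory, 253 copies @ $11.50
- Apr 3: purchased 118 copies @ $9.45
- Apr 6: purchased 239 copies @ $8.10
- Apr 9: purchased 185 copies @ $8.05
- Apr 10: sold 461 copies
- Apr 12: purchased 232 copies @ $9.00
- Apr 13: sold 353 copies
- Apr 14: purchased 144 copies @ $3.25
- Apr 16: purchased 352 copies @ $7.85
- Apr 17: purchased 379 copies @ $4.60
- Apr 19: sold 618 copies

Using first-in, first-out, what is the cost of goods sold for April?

COGS = $12,054.60

Apr 10, 461 sold [FIFO — oldest first]: 253 @ $11.50 + 118 @ $9.45 + 90 @ $8.10 = $4,753.60
Apr 13, 353 sold [FIFO — oldest first]: 149 @ $8.10 + 185 @ $8.05 + 19 @ $9.00 = $2,867.15
Apr 19, 618 sold [FIFO — oldest first]: 213 @ $9.00 + 144 @ $3.25 + 261 @ $7.85 = $4,433.85
Total COGS = $4,753.60 + $2,867.15 + $4,433.85 = $12,054.60
Ending inventory: 91 @ $7.85 + 379 @ $4.60 = $2,457.75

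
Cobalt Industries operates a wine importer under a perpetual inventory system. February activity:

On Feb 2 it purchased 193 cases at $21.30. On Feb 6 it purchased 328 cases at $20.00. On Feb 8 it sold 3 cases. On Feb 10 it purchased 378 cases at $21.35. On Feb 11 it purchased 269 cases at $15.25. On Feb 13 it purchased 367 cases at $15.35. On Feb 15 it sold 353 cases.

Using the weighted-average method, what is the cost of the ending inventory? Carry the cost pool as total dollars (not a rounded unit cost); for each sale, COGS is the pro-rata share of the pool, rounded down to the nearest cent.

Ending inventory = $21,868.04

After Feb 2: 193 on hand, pool $4,110.90 (≈ $21.3000 each)
After Feb 6: 521 on hand, pool $10,670.90 (≈ $20.4816 each)
Feb 8, sell 3: 3/521 × $10,670.90 → $61.44
After Feb 10: 896 on hand, pool $18,679.76 (≈ $20.8479 each)
After Feb 11: 1165 on hand, pool $22,782.01 (≈ $19.5554 each)
After Feb 13: 1532 on hand, pool $28,415.46 (≈ $18.5480 each)
Feb 15, sell 353: 353/1532 × $28,415.46 → $6,547.42
Total COGS = $61.44 + $6,547.42 = $6,608.86
Ending inventory (cost pool remaining) = $21,868.04
Check: goods available $28,476.90 = COGS $6,608.86 + ending $21,868.04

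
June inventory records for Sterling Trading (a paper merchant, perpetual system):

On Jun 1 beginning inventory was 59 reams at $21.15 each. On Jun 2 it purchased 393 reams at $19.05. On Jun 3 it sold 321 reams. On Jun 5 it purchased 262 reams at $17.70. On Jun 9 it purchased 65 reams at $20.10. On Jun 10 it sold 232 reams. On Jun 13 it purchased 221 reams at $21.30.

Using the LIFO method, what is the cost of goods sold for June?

Jun 3, 321 sold [LIFO — newest first]: 321 @ $19.05 = $6,115.05
Jun 10, 232 sold [LIFO — newest first]: 65 @ $20.10 + 167 @ $17.70 = $4,262.40
Total COGS = $6,115.05 + $4,262.40 = $10,377.45
Ending inventory: 59 @ $21.15 + 72 @ $19.05 + 95 @ $17.70 + 221 @ $21.30 = $9,008.25

COGS = $10,377.45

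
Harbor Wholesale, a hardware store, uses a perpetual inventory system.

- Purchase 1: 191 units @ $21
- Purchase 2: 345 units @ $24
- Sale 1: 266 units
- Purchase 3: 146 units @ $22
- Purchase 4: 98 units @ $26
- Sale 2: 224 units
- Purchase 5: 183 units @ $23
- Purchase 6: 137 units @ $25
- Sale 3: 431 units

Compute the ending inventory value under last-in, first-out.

Sale 1 (266) [LIFO — newest first]: 266 @ $24 = $6,384
Sale 2 (224) [LIFO — newest first]: 98 @ $26 + 126 @ $22 = $5,320
Sale 3 (431) [LIFO — newest first]: 137 @ $25 + 183 @ $23 + 20 @ $22 + 79 @ $24 + 12 @ $21 = $10,222
Total COGS = $6,384 + $5,320 + $10,222 = $21,926
Ending inventory: 179 @ $21 = $3,759
Check: goods available $25,685 = COGS $21,926 + ending $3,759

Ending inventory = $3,759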